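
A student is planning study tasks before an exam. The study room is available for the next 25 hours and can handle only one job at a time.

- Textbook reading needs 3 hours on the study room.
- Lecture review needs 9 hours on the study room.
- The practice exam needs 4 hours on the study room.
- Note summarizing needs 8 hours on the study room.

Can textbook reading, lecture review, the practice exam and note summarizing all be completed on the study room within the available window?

Yes

Running back to back, the jobs need 3 + 9 + 4 + 8 = 24 hours on the study room.
Since 24 ≤ 25, they fit within the window.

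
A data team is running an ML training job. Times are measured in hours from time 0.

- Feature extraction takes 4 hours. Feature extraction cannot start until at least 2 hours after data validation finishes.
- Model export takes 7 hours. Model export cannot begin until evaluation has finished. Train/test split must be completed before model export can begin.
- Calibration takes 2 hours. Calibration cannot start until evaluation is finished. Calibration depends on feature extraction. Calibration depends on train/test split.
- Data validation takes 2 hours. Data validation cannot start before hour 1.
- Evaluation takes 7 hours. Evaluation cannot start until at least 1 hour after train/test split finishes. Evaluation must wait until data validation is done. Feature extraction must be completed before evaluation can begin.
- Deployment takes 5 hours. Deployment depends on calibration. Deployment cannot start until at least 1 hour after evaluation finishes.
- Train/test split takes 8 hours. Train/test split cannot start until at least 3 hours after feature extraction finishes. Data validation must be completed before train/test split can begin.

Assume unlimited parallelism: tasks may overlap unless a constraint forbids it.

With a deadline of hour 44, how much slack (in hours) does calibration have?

Data validation waits on its own release at hour 1, so it starts at hour 1 and finishes at 1 + 2 = hour 3.
Feature extraction waits on data validation (finishes hour 3, plus 2-hour gap → hour 5), so it starts at hour 5 and finishes at 5 + 4 = hour 9.
Train/test split cannot start until feature extraction (finishes hour 9, plus 3-hour gap → hour 12); data validation (finishes hour 3). The controlling bound is hour 12, so train/test split finishes at 12 + 8 = hour 20.
Evaluation needs all of train/test split (finishes hour 20, plus 1-hour gap → hour 21); data validation (finishes hour 3); feature extraction (finishes hour 9). That puts its earliest start at hour 21; it finishes at 21 + 7 = hour 28.
Calibration has to wait for evaluation (finishes hour 28); feature extraction (finishes hour 9); train/test split (finishes hour 20). The latest of these is hour 28, so calibration runs hour 28 to 28 + 2 = hour 30.

Working backward from the deadline:
Deployment has no dependents, so it just needs to finish by hour 44. Starting by 44 − 5 = hour 39 achieves that.
Since deployment (must start by hour 39) depends on it, calibration must finish by hour 39. Backing off its 2-hour duration gives a latest start of hour 37.
So calibration can start as early as hour 28 and as late as hour 37, giving 37 − 28 = 9 hours of slack.

9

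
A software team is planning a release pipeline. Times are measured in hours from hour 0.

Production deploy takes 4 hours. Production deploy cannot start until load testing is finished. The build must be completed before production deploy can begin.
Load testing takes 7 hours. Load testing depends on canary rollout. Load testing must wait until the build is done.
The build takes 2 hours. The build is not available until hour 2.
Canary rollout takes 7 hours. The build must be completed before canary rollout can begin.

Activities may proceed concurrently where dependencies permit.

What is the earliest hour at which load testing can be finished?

The build waits on its own release at hour 2, so it starts at hour 2 and finishes at 2 + 2 = hour 4.
Canary rollout waits on the build (finishes hour 4), so it starts at hour 4 and finishes at 4 + 7 = hour 11.
Load testing cannot start until canary rollout (finishes hour 11); the build (finishes hour 4). The controlling bound is hour 11, so load testing finishes at 11 + 7 = hour 18.

18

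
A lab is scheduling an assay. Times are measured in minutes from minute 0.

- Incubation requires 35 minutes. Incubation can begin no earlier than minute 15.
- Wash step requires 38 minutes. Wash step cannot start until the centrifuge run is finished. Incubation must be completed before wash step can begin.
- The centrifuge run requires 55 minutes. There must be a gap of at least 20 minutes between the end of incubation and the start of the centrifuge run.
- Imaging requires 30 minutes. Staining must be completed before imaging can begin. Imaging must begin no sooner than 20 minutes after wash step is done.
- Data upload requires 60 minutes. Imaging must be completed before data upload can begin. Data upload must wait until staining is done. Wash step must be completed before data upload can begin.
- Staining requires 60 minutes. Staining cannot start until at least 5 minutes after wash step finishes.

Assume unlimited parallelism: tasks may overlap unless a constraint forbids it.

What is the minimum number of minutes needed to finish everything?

After its own release at minute 15, incubation can start at minute 15 and finishes at minute 50.
The centrifuge run waits on incubation (finishes minute 50, plus 20-minute gap → minute 70), so it starts at minute 70 and finishes at 70 + 55 = minute 125.
Wash step has to wait for the centrifuge run (finishes minute 125); incubation (finishes minute 50). The latest of these is minute 125, so wash step runs minute 125 to 125 + 38 = minute 163.
Staining cannot begin until wash step (finishes minute 163, plus 5-minute gap → minute 168). It runs from minute 168 to 168 + 60 = minute 228.
For imaging: staining (finishes minute 228); wash step (finishes minute 163, plus 20-minute gap → minute 183). Taking the maximum gives a start of minute 228, and it finishes at 228 + 30 = minute 258.
Data upload cannot start until imaging (finishes minute 258); staining (finishes minute 228); wash step (finishes minute 163). The controlling bound is minute 258, so data upload finishes at 258 + 60 = minute 318.
All tasks are finished once the last one completes. Finish times: Incubation at 50, The centrifuge run at 125, Wash step at 163, Staining at 228, Imaging at 258, Data upload at 318. The latest is minute 318.

318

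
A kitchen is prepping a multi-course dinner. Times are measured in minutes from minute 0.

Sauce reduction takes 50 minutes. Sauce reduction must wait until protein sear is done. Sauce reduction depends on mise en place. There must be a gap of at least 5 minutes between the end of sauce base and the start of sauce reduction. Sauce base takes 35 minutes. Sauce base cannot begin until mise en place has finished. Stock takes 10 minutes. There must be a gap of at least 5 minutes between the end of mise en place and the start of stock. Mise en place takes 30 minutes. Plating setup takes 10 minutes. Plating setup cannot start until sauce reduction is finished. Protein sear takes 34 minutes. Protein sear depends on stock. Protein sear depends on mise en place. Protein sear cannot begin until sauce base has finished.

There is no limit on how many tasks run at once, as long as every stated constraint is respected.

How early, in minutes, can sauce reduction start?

99

Mise en place has no prerequisites, so it starts at minute 0 and finishes at minute 30.
After mise en place (finishes minute 30), sauce base can start at minute 30 and finishes at minute 65.
Stock waits on mise en place (finishes minute 30, plus 5-minute gap → minute 35), so it starts at minute 35 and finishes at 35 + 10 = minute 45.
Protein sear has to wait for stock (finishes minute 45); mise en place (finishes minute 30); sauce base (finishes minute 65). The latest of these is minute 65, so protein sear runs minute 65 to 65 + 34 = minute 99.
Sauce reduction waits on protein sear (finishes minute 99); mise en place (finishes minute 30); sauce base (finishes minute 65, plus 5-minute gap → minute 70). The latest of these is minute 99, which is the earliest sauce reduction can start.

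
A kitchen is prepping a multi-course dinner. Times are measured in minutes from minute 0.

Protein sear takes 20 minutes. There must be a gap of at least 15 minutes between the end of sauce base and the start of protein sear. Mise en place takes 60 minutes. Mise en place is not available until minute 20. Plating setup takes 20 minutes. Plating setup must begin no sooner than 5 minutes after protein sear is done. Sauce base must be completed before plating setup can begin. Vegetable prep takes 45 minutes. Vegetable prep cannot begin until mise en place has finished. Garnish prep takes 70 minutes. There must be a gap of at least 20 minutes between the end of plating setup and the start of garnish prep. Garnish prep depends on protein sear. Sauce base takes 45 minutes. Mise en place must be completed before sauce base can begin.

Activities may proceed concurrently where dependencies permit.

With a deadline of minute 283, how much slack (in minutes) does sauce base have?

Mise en place cannot begin until its own release at minute 20. It runs from minute 20 to 20 + 60 = minute 80.
Sauce base waits on mise en place (finishes minute 80), so it starts at minute 80 and finishes at 80 + 45 = minute 125.

Working backward from the deadline:
To finish by minute 283, garnish prep (duration 70) must start no later than minute 213.
Plating setup must finish before garnish prep (must start by minute 213, minus 20-minute gap → minute 193). With a 20-minute duration, plating setup must start by 193 − 20 = minute 173.
Protein sear has several dependents: plating setup (must start by minute 173, minus 5-minute gap → minute 168); garnish prep (must start by minute 213). The earliest of those limits is minute 168, so protein sear must start by 168 − 20 = minute 148.
Sauce base feeds protein sear (must start by minute 148, minus 15-minute gap → minute 133); plating setup (must start by minute 173). Taking the minimum, sauce base must finish by minute 133 and start by 133 − 45 = minute 88.
So sauce base can start as early as minute 80 and as late as minute 88, giving 88 − 80 = 8 minutes of slack.

8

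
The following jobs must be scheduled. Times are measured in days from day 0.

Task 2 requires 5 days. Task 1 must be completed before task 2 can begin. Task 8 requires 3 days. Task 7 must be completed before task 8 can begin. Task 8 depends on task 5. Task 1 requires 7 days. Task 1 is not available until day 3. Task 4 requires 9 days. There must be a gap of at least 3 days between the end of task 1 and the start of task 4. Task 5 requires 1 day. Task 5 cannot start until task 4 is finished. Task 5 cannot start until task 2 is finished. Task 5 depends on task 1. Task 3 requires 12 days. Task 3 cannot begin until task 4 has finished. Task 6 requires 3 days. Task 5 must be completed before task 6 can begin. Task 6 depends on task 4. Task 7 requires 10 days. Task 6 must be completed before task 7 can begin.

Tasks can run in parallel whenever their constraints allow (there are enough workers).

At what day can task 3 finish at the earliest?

Task 1 cannot begin until its own release at day 3. It runs from day 3 to 3 + 7 = day 10.
Task 4 cannot begin until task 1 (finishes day 10, plus 3-day gap → day 13). It runs from day 13 to 13 + 9 = day 22.
Task 3 waits on task 4 (finishes day 22), so it starts at day 22 and finishes at 22 + 12 = day 34.

34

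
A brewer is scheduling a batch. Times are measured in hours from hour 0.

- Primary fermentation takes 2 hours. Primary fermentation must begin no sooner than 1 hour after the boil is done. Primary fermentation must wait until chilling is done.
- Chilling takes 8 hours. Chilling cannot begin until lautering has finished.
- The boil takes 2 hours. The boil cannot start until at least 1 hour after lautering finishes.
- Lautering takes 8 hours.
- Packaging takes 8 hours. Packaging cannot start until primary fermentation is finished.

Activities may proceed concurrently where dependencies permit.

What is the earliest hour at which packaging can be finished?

26

Lautering has no prerequisites, so it starts at hour 0 and finishes at hour 8.
Chilling waits on lautering (finishes hour 8), so it starts at hour 8 and finishes at 8 + 8 = hour 16.
The boil cannot begin until lautering (finishes hour 8, plus 1-hour gap → hour 9). It runs from hour 9 to 9 + 2 = hour 11.
Primary fermentation has to wait for the boil (finishes hour 11, plus 1-hour gap → hour 12); chilling (finishes hour 16). The latest of these is hour 16, so primary fermentation runs hour 16 to 16 + 2 = hour 18.
Packaging waits on primary fermentation (finishes hour 18), so it starts at hour 18 and finishes at 18 + 8 = hour 26.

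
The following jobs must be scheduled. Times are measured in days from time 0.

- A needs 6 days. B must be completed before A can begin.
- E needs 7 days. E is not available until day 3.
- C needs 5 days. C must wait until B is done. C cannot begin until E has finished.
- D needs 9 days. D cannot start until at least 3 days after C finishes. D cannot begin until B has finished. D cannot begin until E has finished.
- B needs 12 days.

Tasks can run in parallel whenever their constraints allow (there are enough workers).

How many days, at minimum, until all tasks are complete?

29

E waits on its own release at day 3, so it starts at day 3 and finishes at 3 + 7 = day 10.
B can start immediately at day 0; it finishes at day 12.
For C: B (finishes day 12); E (finishes day 10). Taking the maximum gives a start of day 12, and it finishes at 12 + 5 = day 17.
D has to wait for C (finishes day 17, plus 3-day gap → day 20); B (finishes day 12); E (finishes day 10). The latest of these is day 20, so D runs day 20 to 20 + 9 = day 29.
A waits on B (finishes day 12), so it starts at day 12 and finishes at 12 + 6 = day 18.
All tasks are finished once the last one completes. Finish times: A at 18, B at 12, C at 17, D at 29, E at 10. The latest is day 29.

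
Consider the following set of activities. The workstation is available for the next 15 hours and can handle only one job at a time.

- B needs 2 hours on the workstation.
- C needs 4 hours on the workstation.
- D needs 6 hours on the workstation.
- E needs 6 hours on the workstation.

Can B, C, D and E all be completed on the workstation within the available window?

Running back to back, the jobs need 2 + 4 + 6 + 6 = 18 hours on the workstation.
Since 18 > 15, they cannot all fit.

No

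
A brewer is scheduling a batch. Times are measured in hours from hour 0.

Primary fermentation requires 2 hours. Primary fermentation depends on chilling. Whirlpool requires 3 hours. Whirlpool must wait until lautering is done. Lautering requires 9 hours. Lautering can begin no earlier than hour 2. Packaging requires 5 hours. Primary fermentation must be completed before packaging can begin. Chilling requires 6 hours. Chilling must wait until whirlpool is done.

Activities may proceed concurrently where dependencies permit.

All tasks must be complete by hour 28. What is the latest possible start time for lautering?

3

Packaging has no dependents, so it just needs to finish by hour 28. Starting by 28 − 5 = hour 23 achieves that.
Since packaging (must start by hour 23) depends on it, primary fermentation must finish by hour 23. Backing off its 2-hour duration gives a latest start of hour 21.
Chilling must finish before primary fermentation (must start by hour 21). With a 6-hour duration, chilling must start by 21 − 6 = hour 15.
Whirlpool feeds into chilling (must start by hour 15); so whirlpool must finish by hour 15 and therefore start by hour 12.
Lautering has to be done before whirlpool (must start by hour 12). That means finishing by hour 12, i.e. starting by 12 − 9 = hour 3.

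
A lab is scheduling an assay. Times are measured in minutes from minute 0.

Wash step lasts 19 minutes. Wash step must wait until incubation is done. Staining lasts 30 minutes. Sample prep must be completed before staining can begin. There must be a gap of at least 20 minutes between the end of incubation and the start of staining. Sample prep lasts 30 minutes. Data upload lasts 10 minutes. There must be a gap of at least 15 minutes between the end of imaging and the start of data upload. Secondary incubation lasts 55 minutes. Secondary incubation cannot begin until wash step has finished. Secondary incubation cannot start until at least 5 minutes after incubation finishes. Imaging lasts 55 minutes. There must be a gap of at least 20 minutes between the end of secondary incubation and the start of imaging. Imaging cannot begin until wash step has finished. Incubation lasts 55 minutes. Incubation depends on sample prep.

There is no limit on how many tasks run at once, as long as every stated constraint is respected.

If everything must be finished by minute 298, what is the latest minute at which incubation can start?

To finish by minute 298, data upload (duration 10) must start no later than minute 288.
Imaging has to be done before data upload (must start by minute 288, minus 15-minute gap → minute 273). That means finishing by minute 273, i.e. starting by 273 − 55 = minute 218.
Secondary incubation feeds into imaging (must start by minute 218, minus 20-minute gap → minute 198); so secondary incubation must finish by minute 198 and therefore start by minute 143.
For wash step: secondary incubation (must start by minute 143); imaging (must start by minute 218). The most restrictive is minute 143; with a 19-minute duration, wash step must start by minute 124.
To finish by minute 298, staining (duration 30) must start no later than minute 268.
For incubation: wash step (must start by minute 124); staining (must start by minute 268, minus 20-minute gap → minute 248); secondary incubation (must start by minute 143, minus 5-minute gap → minute 138). The most restrictive is minute 124; with a 55-minute duration, incubation must start by minute 69.

69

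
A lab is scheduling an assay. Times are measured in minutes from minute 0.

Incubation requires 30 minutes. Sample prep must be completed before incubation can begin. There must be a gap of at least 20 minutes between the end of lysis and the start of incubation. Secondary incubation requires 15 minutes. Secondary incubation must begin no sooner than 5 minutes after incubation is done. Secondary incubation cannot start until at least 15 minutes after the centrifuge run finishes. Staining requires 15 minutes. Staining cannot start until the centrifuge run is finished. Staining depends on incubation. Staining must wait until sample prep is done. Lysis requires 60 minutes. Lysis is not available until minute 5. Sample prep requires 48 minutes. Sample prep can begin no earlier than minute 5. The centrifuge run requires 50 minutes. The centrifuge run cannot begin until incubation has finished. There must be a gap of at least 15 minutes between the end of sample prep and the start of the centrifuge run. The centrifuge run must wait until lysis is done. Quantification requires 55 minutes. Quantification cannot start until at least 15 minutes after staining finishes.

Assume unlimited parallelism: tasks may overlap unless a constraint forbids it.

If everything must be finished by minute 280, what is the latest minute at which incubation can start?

115

Nothing follows quantification; the deadline of minute 280 is its only limit. It must start by 280 − 55 = minute 225.
Staining has to be done before quantification (must start by minute 225, minus 15-minute gap → minute 210). That means finishing by minute 210, i.e. starting by 210 − 15 = minute 195.
Secondary incubation has no dependents, so it just needs to finish by minute 280. Starting by 280 − 15 = minute 265 achieves that.
The centrifuge run has several dependents: staining (must start by minute 195); secondary incubation (must start by minute 265, minus 15-minute gap → minute 250). The earliest of those limits is minute 195, so the centrifuge run must start by 195 − 50 = minute 145.
Incubation feeds the centrifuge run (must start by minute 145); staining (must start by minute 195); secondary incubation (must start by minute 265, minus 5-minute gap → minute 260). Taking the minimum, incubation must finish by minute 145 and start by 145 − 30 = minute 115.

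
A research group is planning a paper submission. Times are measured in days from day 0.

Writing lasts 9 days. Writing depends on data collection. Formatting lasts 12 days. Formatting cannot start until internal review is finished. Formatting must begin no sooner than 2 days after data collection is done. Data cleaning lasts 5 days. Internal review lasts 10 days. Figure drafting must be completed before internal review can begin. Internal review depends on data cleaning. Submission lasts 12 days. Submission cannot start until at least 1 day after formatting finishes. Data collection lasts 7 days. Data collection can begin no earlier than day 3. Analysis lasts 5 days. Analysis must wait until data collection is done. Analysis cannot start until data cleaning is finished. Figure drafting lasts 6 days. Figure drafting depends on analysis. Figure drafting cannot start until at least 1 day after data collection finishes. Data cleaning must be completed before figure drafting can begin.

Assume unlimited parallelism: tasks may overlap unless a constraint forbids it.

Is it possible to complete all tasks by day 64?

Yes

Data cleaning can start immediately at day 0; it finishes at day 5.
Data collection waits on its own release at day 3, so it starts at day 3 and finishes at 3 + 7 = day 10.
Writing cannot begin until data collection (finishes day 10). It runs from day 10 to 10 + 9 = day 19.
Analysis needs all of data collection (finishes day 10); data cleaning (finishes day 5). That puts its earliest start at day 10; it finishes at 10 + 5 = day 15.
Figure drafting cannot start until analysis (finishes day 15); data collection (finishes day 10, plus 1-day gap → day 11); data cleaning (finishes day 5). The controlling bound is day 15, so figure drafting finishes at 15 + 6 = day 21.
Internal review has to wait for figure drafting (finishes day 21); data cleaning (finishes day 5). The latest of these is day 21, so internal review runs day 21 to 21 + 10 = day 31.
For formatting: internal review (finishes day 31); data collection (finishes day 10, plus 2-day gap → day 12). Taking the maximum gives a start of day 31, and it finishes at 31 + 12 = day 43.
Submission cannot begin until formatting (finishes day 43, plus 1-day gap → day 44). It runs from day 44 to 44 + 12 = day 56.
Every task is finished by day 56, which is no later than the deadline of 64, so the schedule is feasible.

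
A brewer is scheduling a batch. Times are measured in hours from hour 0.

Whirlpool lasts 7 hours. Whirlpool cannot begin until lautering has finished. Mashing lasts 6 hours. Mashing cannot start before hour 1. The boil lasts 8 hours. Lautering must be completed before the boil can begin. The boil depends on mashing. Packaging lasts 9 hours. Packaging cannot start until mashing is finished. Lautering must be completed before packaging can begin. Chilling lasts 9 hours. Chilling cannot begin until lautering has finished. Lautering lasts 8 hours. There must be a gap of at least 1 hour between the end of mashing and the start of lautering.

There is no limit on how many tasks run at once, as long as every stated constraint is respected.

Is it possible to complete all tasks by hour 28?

After its own release at hour 1, mashing can start at hour 1 and finishes at hour 7.
Lautering waits on mashing (finishes hour 7, plus 1-hour gap → hour 8), so it starts at hour 8 and finishes at 8 + 8 = hour 16.
Packaging cannot start until mashing (finishes hour 7); lautering (finishes hour 16). The controlling bound is hour 16, so packaging finishes at 16 + 9 = hour 25.
Chilling cannot begin until lautering (finishes hour 16). It runs from hour 16 to 16 + 9 = hour 25.
Whirlpool cannot begin until lautering (finishes hour 16). It runs from hour 16 to 16 + 7 = hour 23.
The boil needs all of lautering (finishes hour 16); mashing (finishes hour 7). That puts its earliest start at hour 16; it finishes at 16 + 8 = hour 24.
Every task is finished by hour 25, which is no later than the deadline of 28, so the schedule is feasible.

Yes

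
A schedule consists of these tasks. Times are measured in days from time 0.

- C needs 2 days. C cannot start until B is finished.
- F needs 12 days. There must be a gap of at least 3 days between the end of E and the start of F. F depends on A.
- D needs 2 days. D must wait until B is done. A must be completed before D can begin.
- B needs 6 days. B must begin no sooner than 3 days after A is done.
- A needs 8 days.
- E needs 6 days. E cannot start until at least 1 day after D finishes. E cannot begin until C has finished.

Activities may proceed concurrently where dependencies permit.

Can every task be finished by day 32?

A can start immediately at day 0; it finishes at day 8.
B waits on A (finishes day 8, plus 3-day gap → day 11), so it starts at day 11 and finishes at 11 + 6 = day 17.
D has to wait for B (finishes day 17); A (finishes day 8). The latest of these is day 17, so D runs day 17 to 17 + 2 = day 19.
C cannot begin until B (finishes day 17). It runs from day 17 to 17 + 2 = day 19.
E needs all of D (finishes day 19, plus 1-day gap → day 20); C (finishes day 19). That puts its earliest start at day 20; it finishes at 20 + 6 = day 26.
F cannot start until E (finishes day 26, plus 3-day gap → day 29); A (finishes day 8). The controlling bound is day 29, so F finishes at 29 + 12 = day 41.
The earliest everything can be done is day 41, which is after the deadline of 32, so it is not possible.

No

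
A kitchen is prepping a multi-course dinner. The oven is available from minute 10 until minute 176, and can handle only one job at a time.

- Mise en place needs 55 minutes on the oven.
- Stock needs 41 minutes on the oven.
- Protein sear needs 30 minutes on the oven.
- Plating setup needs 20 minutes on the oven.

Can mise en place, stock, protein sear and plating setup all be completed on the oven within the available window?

The oven window is 176 − 10 = 166 minutes.
Running back to back, the jobs need 55 + 41 + 30 + 20 = 146 minutes on the oven.
Since 146 ≤ 166, they fit within the window.

Yes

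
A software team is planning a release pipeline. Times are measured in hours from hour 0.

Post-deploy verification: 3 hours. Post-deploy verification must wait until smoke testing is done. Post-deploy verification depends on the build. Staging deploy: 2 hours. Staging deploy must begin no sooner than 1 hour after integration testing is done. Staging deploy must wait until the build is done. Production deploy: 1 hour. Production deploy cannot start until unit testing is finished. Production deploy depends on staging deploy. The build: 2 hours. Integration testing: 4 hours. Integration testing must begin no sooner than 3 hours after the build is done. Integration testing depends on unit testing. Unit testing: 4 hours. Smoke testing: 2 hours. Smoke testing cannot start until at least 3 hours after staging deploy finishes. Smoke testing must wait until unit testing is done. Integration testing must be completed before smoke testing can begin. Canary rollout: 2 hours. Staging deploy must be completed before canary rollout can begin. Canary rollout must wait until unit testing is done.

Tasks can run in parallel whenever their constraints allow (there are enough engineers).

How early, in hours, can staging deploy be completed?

12

Unit testing can start immediately at hour 0; it finishes at hour 4.
Nothing blocks the build, so it runs from hour 0 to hour 2.
Integration testing needs all of the build (finishes hour 2, plus 3-hour gap → hour 5); unit testing (finishes hour 4). That puts its earliest start at hour 5; it finishes at 5 + 4 = hour 9.
For staging deploy: integration testing (finishes hour 9, plus 1-hour gap → hour 10); the build (finishes hour 2). Taking the maximum gives a start of hour 10, and it finishes at 10 + 2 = hour 12.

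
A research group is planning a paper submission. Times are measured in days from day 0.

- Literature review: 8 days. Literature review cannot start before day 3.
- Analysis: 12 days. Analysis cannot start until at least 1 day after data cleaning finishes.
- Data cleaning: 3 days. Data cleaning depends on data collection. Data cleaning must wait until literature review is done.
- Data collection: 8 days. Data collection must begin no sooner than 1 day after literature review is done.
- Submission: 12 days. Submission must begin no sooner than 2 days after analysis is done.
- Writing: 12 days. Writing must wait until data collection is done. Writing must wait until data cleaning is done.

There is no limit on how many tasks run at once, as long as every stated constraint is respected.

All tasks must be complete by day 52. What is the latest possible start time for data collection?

Submission has no dependents, so it just needs to finish by day 52. Starting by 52 − 12 = day 40 achieves that.
Since submission (must start by day 40, minus 2-day gap → day 38) depends on it, analysis must finish by day 38. Backing off its 12-day duration gives a latest start of day 26.
Writing has no dependents, so it just needs to finish by day 52. Starting by 52 − 12 = day 40 achieves that.
For data cleaning: analysis (must start by day 26, minus 1-day gap → day 25); writing (must start by day 40). The most restrictive is day 25; with a 3-day duration, data cleaning must start by day 22.
Data collection has several dependents: data cleaning (must start by day 22); writing (must start by day 40). The earliest of those limits is day 22, so data collection must start by 22 − 8 = day 14.

14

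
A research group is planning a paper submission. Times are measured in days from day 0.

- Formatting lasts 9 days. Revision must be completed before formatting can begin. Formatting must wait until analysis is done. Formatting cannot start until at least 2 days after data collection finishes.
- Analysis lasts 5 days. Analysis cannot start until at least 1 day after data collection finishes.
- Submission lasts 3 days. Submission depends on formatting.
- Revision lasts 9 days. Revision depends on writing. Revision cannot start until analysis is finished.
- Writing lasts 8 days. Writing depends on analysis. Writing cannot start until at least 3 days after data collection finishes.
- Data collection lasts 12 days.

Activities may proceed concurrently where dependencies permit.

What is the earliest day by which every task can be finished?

47

Nothing blocks data collection, so it runs from day 0 to day 12.
Analysis cannot begin until data collection (finishes day 12, plus 1-day gap → day 13). It runs from day 13 to 13 + 5 = day 18.
For writing: analysis (finishes day 18); data collection (finishes day 12, plus 3-day gap → day 15). Taking the maximum gives a start of day 18, and it finishes at 18 + 8 = day 26.
Revision needs all of writing (finishes day 26); analysis (finishes day 18). That puts its earliest start at day 26; it finishes at 26 + 9 = day 35.
Formatting needs all of revision (finishes day 35); analysis (finishes day 18); data collection (finishes day 12, plus 2-day gap → day 14). That puts its earliest start at day 35; it finishes at 35 + 9 = day 44.
Submission cannot begin until formatting (finishes day 44). It runs from day 44 to 44 + 3 = day 47.
All tasks are finished once the last one completes. Finish times: Data collection at 12, Analysis at 18, Writing at 26, Revision at 35, Formatting at 44, Submission at 47. The latest is day 47.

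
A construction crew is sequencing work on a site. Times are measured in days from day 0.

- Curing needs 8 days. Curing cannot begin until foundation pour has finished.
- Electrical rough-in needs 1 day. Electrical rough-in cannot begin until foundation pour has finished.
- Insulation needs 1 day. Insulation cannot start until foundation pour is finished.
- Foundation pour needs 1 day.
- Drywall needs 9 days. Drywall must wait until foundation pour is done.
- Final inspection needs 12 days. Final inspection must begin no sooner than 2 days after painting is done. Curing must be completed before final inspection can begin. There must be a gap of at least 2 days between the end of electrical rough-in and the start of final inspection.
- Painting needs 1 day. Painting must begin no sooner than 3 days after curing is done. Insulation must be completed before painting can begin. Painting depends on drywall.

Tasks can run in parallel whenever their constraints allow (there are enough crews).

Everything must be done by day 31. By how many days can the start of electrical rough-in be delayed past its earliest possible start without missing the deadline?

15

Foundation pour can start immediately at day 0; it finishes at day 1.
After foundation pour (finishes day 1), electrical rough-in can start at day 1 and finishes at day 2.

Working backward from the deadline:
To finish by day 31, final inspection (duration 12) must start no later than day 19.
Electrical rough-in feeds into final inspection (must start by day 19, minus 2-day gap → day 17); so electrical rough-in must finish by day 17 and therefore start by day 16.
So electrical rough-in can start as early as day 1 and as late as day 16, giving 16 − 1 = 15 days of slack.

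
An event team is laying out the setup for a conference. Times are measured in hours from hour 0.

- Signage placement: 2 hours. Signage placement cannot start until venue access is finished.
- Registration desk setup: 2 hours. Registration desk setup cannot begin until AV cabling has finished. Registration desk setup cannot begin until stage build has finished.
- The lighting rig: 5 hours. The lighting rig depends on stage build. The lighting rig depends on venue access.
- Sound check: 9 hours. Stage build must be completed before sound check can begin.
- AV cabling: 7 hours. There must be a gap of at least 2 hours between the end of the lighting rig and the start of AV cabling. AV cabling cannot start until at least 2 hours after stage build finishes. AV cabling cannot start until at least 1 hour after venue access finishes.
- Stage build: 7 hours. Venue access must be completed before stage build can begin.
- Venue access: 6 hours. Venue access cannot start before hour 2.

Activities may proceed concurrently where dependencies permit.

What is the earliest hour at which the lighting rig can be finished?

20

Venue access cannot begin until its own release at hour 2. It runs from hour 2 to 2 + 6 = hour 8.
After venue access (finishes hour 8), stage build can start at hour 8 and finishes at hour 15.
The lighting rig has to wait for stage build (finishes hour 15); venue access (finishes hour 8). The latest of these is hour 15, so the lighting rig runs hour 15 to 15 + 5 = hour 20.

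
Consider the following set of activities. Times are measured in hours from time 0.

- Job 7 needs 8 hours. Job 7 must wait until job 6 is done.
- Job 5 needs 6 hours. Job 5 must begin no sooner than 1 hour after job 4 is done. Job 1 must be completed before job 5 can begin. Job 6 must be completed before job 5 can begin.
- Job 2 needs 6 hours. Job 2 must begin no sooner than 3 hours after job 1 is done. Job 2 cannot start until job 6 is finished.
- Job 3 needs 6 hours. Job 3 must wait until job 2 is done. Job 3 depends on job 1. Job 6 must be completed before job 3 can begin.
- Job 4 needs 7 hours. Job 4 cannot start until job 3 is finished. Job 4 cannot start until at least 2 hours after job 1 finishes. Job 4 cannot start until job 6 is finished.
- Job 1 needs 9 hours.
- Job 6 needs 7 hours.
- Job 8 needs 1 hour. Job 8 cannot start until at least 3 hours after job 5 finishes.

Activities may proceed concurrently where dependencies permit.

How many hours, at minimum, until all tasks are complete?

Nothing blocks job 6, so it runs from hour 0 to hour 7.
Job 7 waits on job 6 (finishes hour 7), so it starts at hour 7 and finishes at 7 + 8 = hour 15.
Job 1 can start immediately at hour 0; it finishes at hour 9.
Job 2 has to wait for job 1 (finishes hour 9, plus 3-hour gap → hour 12); job 6 (finishes hour 7). The latest of these is hour 12, so job 2 runs hour 12 to 12 + 6 = hour 18.
Job 3 cannot start until job 2 (finishes hour 18); job 1 (finishes hour 9); job 6 (finishes hour 7). The controlling bound is hour 18, so job 3 finishes at 18 + 6 = hour 24.
Job 4 needs all of job 3 (finishes hour 24); job 1 (finishes hour 9, plus 2-hour gap → hour 11); job 6 (finishes hour 7). That puts its earliest start at hour 24; it finishes at 24 + 7 = hour 31.
For job 5: job 4 (finishes hour 31, plus 1-hour gap → hour 32); job 1 (finishes hour 9); job 6 (finishes hour 7). Taking the maximum gives a start of hour 32, and it finishes at 32 + 6 = hour 38.
Job 8 waits on job 5 (finishes hour 38, plus 3-hour gap → hour 41), so it starts at hour 41 and finishes at 41 + 1 = hour 42.
All tasks are finished once the last one completes. Finish times: Job 1 at 9, Job 2 at 18, Job 3 at 24, Job 4 at 31, Job 5 at 38, Job 6 at 7, Job 7 at 15, Job 8 at 42. The latest is hour 42.

42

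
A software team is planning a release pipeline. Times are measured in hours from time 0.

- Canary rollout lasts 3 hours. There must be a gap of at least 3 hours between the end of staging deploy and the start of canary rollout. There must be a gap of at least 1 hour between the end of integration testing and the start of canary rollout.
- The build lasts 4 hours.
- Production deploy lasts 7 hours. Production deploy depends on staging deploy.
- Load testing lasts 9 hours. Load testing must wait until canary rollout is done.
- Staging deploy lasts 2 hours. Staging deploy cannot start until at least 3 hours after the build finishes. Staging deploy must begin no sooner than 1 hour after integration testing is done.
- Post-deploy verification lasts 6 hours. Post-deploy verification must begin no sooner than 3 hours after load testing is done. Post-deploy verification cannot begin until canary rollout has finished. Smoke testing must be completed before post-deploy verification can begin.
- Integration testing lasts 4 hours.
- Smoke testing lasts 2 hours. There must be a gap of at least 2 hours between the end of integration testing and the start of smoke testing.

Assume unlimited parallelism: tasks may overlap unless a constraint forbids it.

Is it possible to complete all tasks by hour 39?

Yes

Integration testing can start immediately at hour 0; it finishes at hour 4.
Smoke testing waits on integration testing (finishes hour 4, plus 2-hour gap → hour 6), so it starts at hour 6 and finishes at 6 + 2 = hour 8.
The build can start immediately at hour 0; it finishes at hour 4.
Staging deploy needs all of the build (finishes hour 4, plus 3-hour gap → hour 7); integration testing (finishes hour 4, plus 1-hour gap → hour 5). That puts its earliest start at hour 7; it finishes at 7 + 2 = hour 9.
Production deploy waits on staging deploy (finishes hour 9), so it starts at hour 9 and finishes at 9 + 7 = hour 16.
Canary rollout needs all of staging deploy (finishes hour 9, plus 3-hour gap → hour 12); integration testing (finishes hour 4, plus 1-hour gap → hour 5). That puts its earliest start at hour 12; it finishes at 12 + 3 = hour 15.
Load testing cannot begin until canary rollout (finishes hour 15). It runs from hour 15 to 15 + 9 = hour 24.
Post-deploy verification needs all of load testing (finishes hour 24, plus 3-hour gap → hour 27); canary rollout (finishes hour 15); smoke testing (finishes hour 8). That puts its earliest start at hour 27; it finishes at 27 + 6 = hour 33.
Every task is finished by hour 33, which is no later than the deadline of 39, so the schedule is feasible.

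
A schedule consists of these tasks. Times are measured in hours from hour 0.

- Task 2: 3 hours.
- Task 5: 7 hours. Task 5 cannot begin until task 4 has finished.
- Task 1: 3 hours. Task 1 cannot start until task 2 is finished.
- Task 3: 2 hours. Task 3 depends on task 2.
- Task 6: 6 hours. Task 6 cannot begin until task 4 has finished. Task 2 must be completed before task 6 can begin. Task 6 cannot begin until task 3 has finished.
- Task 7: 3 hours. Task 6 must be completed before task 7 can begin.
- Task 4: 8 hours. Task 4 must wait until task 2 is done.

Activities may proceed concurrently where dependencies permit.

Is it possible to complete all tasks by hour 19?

Task 2 has no prerequisites, so it starts at hour 0 and finishes at hour 3.
After task 2 (finishes hour 3), task 4 can start at hour 3 and finishes at hour 11.
Task 5 cannot begin until task 4 (finishes hour 11). It runs from hour 11 to 11 + 7 = hour 18.
Task 3 cannot begin until task 2 (finishes hour 3). It runs from hour 3 to 3 + 2 = hour 5.
Task 6 needs all of task 4 (finishes hour 11); task 2 (finishes hour 3); task 3 (finishes hour 5). That puts its earliest start at hour 11; it finishes at 11 + 6 = hour 17.
Task 7 waits on task 6 (finishes hour 17), so it starts at hour 17 and finishes at 17 + 3 = hour 20.
After task 2 (finishes hour 3), task 1 can start at hour 3 and finishes at hour 6.
The earliest everything can be done is hour 20, which is after the deadline of 19, so it is not possible.

No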